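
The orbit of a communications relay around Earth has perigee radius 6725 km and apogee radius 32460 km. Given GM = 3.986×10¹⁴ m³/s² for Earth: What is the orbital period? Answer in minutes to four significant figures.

Semi-major axis a = (r_p + r_a)/2 = (6725.0 + 32460)/2 = 19592 km = 1.959×10⁷ m.
By Kepler's third law T = 2π√(a³/μ) = 2π × 4.344×10³ = 2.729×10⁴ s.
= 454.9 minutes.

T ≈ 454.9 minutes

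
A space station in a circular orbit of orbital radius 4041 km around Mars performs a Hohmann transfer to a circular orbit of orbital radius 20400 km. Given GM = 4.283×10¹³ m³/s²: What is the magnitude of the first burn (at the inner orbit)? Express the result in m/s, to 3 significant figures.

Δv ≈ 951 m/s

r₁ = 4041 km = 4.041×10⁶ m.
r₂ = 20400 km = 2.040×10⁷ m.
Transfer ellipse a_t = (r₁ + r₂)/2 = 1.222×10⁷ m.
At r₁: circular v_c1 = √(μ/r₁) = 3256 m/s; transfer-periapsis v_p = √[μ(2/r₁ − 1/a_t)] = 4206 m/s.
Δv₁ = v_p − v_c1 = 950.7 m/s.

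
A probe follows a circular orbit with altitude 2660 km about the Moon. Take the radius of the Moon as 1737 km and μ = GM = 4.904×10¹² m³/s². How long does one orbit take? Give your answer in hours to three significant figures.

r = 1737 + 2660 = 4397.0 km = 4.3970×10⁶ m.
Kepler's third law: T = 2π√(r³/μ) = 2π√((4.397×10⁶)³ / 4.904×10¹²).
r³/μ = 1.733×10⁷ s², so T = 2π × 4.164×10³ = 2.616×10⁴ s.
Converting: 2.616×10⁴ s ÷ 3600 = 7.267 hours.

T ≈ 7.27 hours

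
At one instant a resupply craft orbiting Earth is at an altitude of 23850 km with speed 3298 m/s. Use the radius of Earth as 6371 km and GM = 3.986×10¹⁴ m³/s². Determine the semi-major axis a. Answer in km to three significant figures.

r = 6371 + 23850 = 30221 km = 3.022×10⁷ m.
Specific orbital energy ε = v²/2 − μ/r = (3298)²/2 − 3.986×10¹⁴/3.022×10⁷ = -7.751×10⁶ J/kg.
Since ε = −μ/(2a), a = −μ/(2ε) = 2.571×10⁷ m = 25712 km.

a ≈ 25700 km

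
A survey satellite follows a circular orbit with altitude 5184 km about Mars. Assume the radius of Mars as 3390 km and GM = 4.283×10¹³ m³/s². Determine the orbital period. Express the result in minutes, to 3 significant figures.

r = 3390 + 5184 = 8574.0 km = 8.5740×10⁶ m.
Kepler's third law: T = 2π√(r³/μ) = 2π√((8.574×10⁶)³ / 4.283×10¹³).
r³/μ = 1.472×10⁷ s², so T = 2π × 3.836×10³ = 2.410×10⁴ s.
Converting: 2.410×10⁴ s ÷ 60.00 = 401.7 minutes.

T ≈ 402 minutes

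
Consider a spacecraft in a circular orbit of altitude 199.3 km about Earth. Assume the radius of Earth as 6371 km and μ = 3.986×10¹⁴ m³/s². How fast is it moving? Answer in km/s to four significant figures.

v ≈ 7.789 km/s

r = 6371 + 199.3 = 6570.3 km = 6.5703×10⁶ m.
For a circular orbit v = √(μ/r) = √(3.986×10¹⁴ / 6.570×10⁶) = √(6.067×10⁷) = 7789 m/s.
That is 7.789 km/s.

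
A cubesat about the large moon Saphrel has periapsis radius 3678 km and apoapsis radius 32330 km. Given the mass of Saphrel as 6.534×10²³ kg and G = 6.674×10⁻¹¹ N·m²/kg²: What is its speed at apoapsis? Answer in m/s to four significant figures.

μ = GM = 6.674×10⁻¹¹ × 6.534×10²³ = 4.361×10¹³ m³/s².
Semi-major axis a = (r_p + r_a)/2 = 18004 km = 1.800×10⁷ m.
Vis-viva: v² = μ(2/r − 1/a) = 4.361×10¹³ × (6.186×10⁻⁸ − 5.554×10⁻⁸) = 2.756×10⁵ m²/s².
v = 524.9 m/s.

v ≈ 524.9 m/s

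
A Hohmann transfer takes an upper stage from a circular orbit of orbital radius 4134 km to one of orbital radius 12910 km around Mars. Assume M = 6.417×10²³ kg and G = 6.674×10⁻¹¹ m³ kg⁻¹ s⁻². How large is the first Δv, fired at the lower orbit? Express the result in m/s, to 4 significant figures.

μ = GM = 6.674×10⁻¹¹ × 6.417×10²³ = 4.283×10¹³ m³/s².
r₁ = 4134 km = 4.134×10⁶ m.
r₂ = 12910 km = 1.291×10⁷ m.
Transfer ellipse a_t = (r₁ + r₂)/2 = 8.522×10⁶ m.
At r₁: circular v_c1 = √(μ/r₁) = 3219 m/s; transfer-periapsis v_p = √[μ(2/r₁ − 1/a_t)] = 3962 m/s.
Δv₁ = v_p − v_c1 = 742.9 m/s.

Δv ≈ 742.9 m/s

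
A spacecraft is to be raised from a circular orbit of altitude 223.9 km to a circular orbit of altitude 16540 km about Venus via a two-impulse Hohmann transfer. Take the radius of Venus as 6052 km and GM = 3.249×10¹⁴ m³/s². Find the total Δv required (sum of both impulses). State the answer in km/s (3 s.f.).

r₁ = 6052 + 223.9 = 6275.9 km = 6.2759×10⁶ m.
r₂ = 6052 + 16540 = 22592 km = 2.2592×10⁷ m.
Transfer ellipse a_t = (r₁ + r₂)/2 = 1.443×10⁷ m.
At r₁: circular v_c1 = √(μ/r₁) = 7195 m/s; transfer-periapsis v_p = √[μ(2/r₁ − 1/a_t)] = 9002 m/s.
Δv₁ = v_p − v_c1 = 1807 m/s.
At r₂: circular v_c2 = √(μ/r₂) = 3792 m/s; transfer-apoapsis v_a = √[μ(2/r₂ − 1/a_t)] = 2501 m/s.
Δv₂ = v_c2 − v_a = 1292 m/s.
Total Δv = Δv₁ + Δv₂ = 3098 m/s = 3.098 km/s.

Δv_total ≈ 3.10 km/s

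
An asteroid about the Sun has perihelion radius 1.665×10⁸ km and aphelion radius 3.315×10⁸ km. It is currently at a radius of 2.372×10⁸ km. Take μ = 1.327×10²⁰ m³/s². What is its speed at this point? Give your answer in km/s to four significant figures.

v ≈ 24.21 km/s

Semi-major axis a = (r_p + r_a)/2 = 2.4900×10⁸ km = 2.490×10¹¹ m.
Vis-viva: v² = μ(2/r − 1/a) = 1.327×10²⁰ × (8.432×10⁻¹² − 4.016×10⁻¹²) = 5.860×10⁸ m²/s².
v = 24210 m/s = 24.21 km/s.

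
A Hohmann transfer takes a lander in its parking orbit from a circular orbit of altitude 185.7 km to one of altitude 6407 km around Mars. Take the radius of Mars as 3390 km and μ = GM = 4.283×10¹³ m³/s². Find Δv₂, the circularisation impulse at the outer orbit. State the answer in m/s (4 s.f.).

r₁ = 3390 + 185.7 = 3575.7 km = 3.5757×10⁶ m.
r₂ = 3390 + 6407 = 9797.0 km = 9.7970×10⁶ m.
Transfer ellipse a_t = (r₁ + r₂)/2 = 6.686×10⁶ m.
At r₁: circular v_c1 = √(μ/r₁) = 3461 m/s; transfer-periapsis v_p = √[μ(2/r₁ − 1/a_t)] = 4189 m/s.
At r₂: circular v_c2 = √(μ/r₂) = 2091 m/s; transfer-apoapsis v_a = √[μ(2/r₂ − 1/a_t)] = 1529 m/s.
Δv₂ = v_c2 − v_a = 561.9 m/s.

Δv ≈ 561.9 m/s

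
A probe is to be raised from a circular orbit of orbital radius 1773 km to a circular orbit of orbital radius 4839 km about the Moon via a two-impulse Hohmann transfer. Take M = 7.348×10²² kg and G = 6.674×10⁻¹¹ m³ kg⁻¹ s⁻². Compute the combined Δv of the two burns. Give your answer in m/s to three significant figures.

Δv_total ≈ 618 m/s

μ = GM = 6.674×10⁻¹¹ × 7.348×10²² = 4.904×10¹² m³/s².
r₁ = 1773 km = 1.773×10⁶ m.
r₂ = 4839 km = 4.839×10⁶ m.
Transfer ellipse a_t = (r₁ + r₂)/2 = 3.306×10⁶ m.
At r₁: circular v_c1 = √(μ/r₁) = 1663 m/s; transfer-perilune v_p = √[μ(2/r₁ − 1/a_t)] = 2012 m/s.
Δv₁ = v_p − v_c1 = 349.0 m/s.
At r₂: circular v_c2 = √(μ/r₂) = 1007 m/s; transfer-apolune v_a = √[μ(2/r₂ − 1/a_t)] = 737.2 m/s.
Δv₂ = v_c2 − v_a = 269.5 m/s.
Total Δv = Δv₁ + Δv₂ = 618.5 m/s.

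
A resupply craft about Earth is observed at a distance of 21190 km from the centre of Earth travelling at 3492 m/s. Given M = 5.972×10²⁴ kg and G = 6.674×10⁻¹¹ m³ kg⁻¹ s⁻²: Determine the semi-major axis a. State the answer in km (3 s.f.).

μ = GM = 6.674×10⁻¹¹ × 5.972×10²⁴ = 3.986×10¹⁴ m³/s².
r = 2.119×10⁷ m.
Vis-viva rearranged: 1/a = 2/r − v²/μ = 9.438×10⁻⁸ − 3.059×10⁻⁸ = 6.379×10⁻⁸ m⁻¹.
a = 1.568×10⁷ m = 15677 km.

a ≈ 15700 km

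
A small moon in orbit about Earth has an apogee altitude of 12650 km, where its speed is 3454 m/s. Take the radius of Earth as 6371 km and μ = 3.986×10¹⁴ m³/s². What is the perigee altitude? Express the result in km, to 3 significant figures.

perigee altitude ≈ 1200 km

r_a = 6371 + 12650 = 19021 km = 1.902×10⁷ m.
Specific energy ε = v²/2 − μ/r = -1.499×10⁷ J/kg, so a = −μ/(2ε) = 1.329×10⁷ m.
The apsides satisfy r_p + r_a = 2a, so the perigee radius is 2a − r_a = 7.569×10⁶ m = 7568.8 km.
Perigee altitude = 7568.8 − 6371 = 1197.8 km.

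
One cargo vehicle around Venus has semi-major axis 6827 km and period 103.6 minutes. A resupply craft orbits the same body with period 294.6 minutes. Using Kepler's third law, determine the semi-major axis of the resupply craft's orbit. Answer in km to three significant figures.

a₂ ≈ 13700 km

Kepler's third law: a³ ∝ T², so a₂ = a₁ (T₂/T₁)^(2/3).
T₂/T₁ = 2.844, (T₂/T₁)^(2/3) = 2.007.
a₂ = 6827 × 2.007 = 13700 km.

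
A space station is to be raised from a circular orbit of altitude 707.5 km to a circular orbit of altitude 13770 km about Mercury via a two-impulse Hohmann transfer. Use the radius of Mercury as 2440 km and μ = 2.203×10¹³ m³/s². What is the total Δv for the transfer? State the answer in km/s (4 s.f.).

r₁ = 2440 + 707.5 = 3147.5 km = 3.1475×10⁶ m.
r₂ = 2440 + 13770 = 16210 km = 1.6210×10⁷ m.
Transfer ellipse a_t = (r₁ + r₂)/2 = 9.679×10⁶ m.
At r₁: circular v_c1 = √(μ/r₁) = 2646 m/s; transfer-periherm v_p = √[μ(2/r₁ − 1/a_t)] = 3424 m/s.
Δv₁ = v_p − v_c1 = 778.2 m/s.
At r₂: circular v_c2 = √(μ/r₂) = 1166 m/s; transfer-apoherm v_a = √[μ(2/r₂ − 1/a_t)] = 664.8 m/s.
Δv₂ = v_c2 − v_a = 501.0 m/s.
Total Δv = Δv₁ + Δv₂ = 1279 m/s = 1.279 km/s.

Δv_total ≈ 1.279 km/s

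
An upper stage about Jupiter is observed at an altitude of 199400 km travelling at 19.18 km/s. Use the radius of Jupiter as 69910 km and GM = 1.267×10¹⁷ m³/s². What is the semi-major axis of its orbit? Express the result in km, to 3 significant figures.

r = 69910 + 199400 = 2.6931×10⁵ km = 2.693×10⁸ m.
Vis-viva rearranged: 1/a = 2/r − v²/μ = 7.426×10⁻⁹ − 2.903×10⁻⁹ = 4.523×10⁻⁹ m⁻¹.
a = 2.211×10⁸ m = 2.2110×10⁵ km.

a ≈ 2.21×10⁵ km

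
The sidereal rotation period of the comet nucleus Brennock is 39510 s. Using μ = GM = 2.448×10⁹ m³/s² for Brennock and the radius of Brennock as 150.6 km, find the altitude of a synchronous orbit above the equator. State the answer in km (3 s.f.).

h_sync ≈ 309 km

A synchronous orbit has period T, so by Kepler's third law a = (μT²/4π²)^(1/3).
μT²/4π² = 2.448×10⁹ × (3.951×10⁴)² / 39.48 = 9.680×10¹⁶ m³.
a = 4.592×10⁵ m = 459.15 km.
Altitude h = a − R = 459.15 − 150.6 = 308.55 km.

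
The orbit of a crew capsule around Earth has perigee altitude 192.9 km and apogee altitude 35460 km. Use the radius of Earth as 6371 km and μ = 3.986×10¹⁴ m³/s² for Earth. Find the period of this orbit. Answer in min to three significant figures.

r_p = 6371 + 192.9 = 6563.9 km = 6.5639×10⁶ m.
r_a = 6371 + 35460 = 41831 km = 4.1831×10⁷ m.
Semi-major axis a = (r_p + r_a)/2 = (6563.9 + 41831)/2 = 24197 km = 2.420×10⁷ m.
By Kepler's third law T = 2π√(a³/μ) = 2π × 5.962×10³ = 3.746×10⁴ s.
= 624.3 min.

T ≈ 624 min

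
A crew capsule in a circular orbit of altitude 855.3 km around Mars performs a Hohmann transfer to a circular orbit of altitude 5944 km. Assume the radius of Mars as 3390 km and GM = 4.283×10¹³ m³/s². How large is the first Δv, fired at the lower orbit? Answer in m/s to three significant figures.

r₁ = 3390 + 855.3 = 4245.3 km = 4.2453×10⁶ m.
r₂ = 3390 + 5944 = 9334.0 km = 9.3340×10⁶ m.
Transfer ellipse a_t = (r₁ + r₂)/2 = 6.790×10⁶ m.
At r₁: circular v_c1 = √(μ/r₁) = 3176 m/s; transfer-periapsis v_p = √[μ(2/r₁ − 1/a_t)] = 3724 m/s.
Δv₁ = v_p − v_c1 = 547.9 m/s.

Δv ≈ 548 m/s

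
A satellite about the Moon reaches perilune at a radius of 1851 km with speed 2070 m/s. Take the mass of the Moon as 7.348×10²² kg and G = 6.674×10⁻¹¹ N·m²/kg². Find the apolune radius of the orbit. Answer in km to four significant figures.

μ = GM = 6.674×10⁻¹¹ × 7.348×10²² = 4.904×10¹² m³/s².
r_p = 1.851×10⁶ m.
Specific energy ε = v²/2 − μ/r = -5.070×10⁵ J/kg, so a = −μ/(2ε) = 4.837×10⁶ m.
The apsides satisfy r_p + r_a = 2a, so the apolune radius is 2a − r_p = 7.822×10⁶ m = 7822.5 km.

apolune radius ≈ 7822 km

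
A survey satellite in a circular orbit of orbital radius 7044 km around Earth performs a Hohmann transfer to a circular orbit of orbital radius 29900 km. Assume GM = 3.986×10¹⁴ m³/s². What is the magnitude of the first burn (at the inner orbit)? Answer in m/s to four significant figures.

Δv ≈ 2048 m/s

r₁ = 7044 km = 7.044×10⁶ m.
r₂ = 29900 km = 2.990×10⁷ m.
Transfer ellipse a_t = (r₁ + r₂)/2 = 1.847×10⁷ m.
At r₁: circular v_c1 = √(μ/r₁) = 7522 m/s; transfer-perigee v_p = √[μ(2/r₁ − 1/a_t)] = 9571 m/s.
Δv₁ = v_p − v_c1 = 2048 m/s.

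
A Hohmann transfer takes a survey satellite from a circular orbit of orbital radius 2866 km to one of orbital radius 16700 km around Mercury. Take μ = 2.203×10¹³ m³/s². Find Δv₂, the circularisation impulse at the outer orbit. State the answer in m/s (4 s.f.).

r₁ = 2866 km = 2.866×10⁶ m.
r₂ = 16700 km = 1.670×10⁷ m.
Transfer ellipse a_t = (r₁ + r₂)/2 = 9.783×10⁶ m.
At r₁: circular v_c1 = √(μ/r₁) = 2772 m/s; transfer-periherm v_p = √[μ(2/r₁ − 1/a_t)] = 3622 m/s.
At r₂: circular v_c2 = √(μ/r₂) = 1149 m/s; transfer-apoherm v_a = √[μ(2/r₂ − 1/a_t)] = 621.7 m/s.
Δv₂ = v_c2 − v_a = 526.9 m/s.

Δv ≈ 526.9 m/s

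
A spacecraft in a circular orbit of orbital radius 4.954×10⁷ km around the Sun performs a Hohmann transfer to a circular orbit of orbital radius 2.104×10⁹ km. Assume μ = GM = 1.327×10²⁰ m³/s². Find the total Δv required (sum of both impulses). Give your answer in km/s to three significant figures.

Δv_total ≈ 26.8 km/s

r₁ = 4.954×10⁷ km = 4.954×10¹⁰ m.
r₂ = 2.104×10⁹ km = 2.104×10¹² m.
Transfer ellipse a_t = (r₁ + r₂)/2 = 1.077×10¹² m.
At r₁: circular v_c1 = √(μ/r₁) = 51760 m/s; transfer-perihelion v_p = √[μ(2/r₁ − 1/a_t)] = 72350 m/s.
Δv₁ = v_p − v_c1 = 20590 m/s.
At r₂: circular v_c2 = √(μ/r₂) = 7942 m/s; transfer-aphelion v_a = √[μ(2/r₂ − 1/a_t)] = 1703 m/s.
Δv₂ = v_c2 − v_a = 6238 m/s.
Total Δv = Δv₁ + Δv₂ = 26830 m/s = 26.83 km/s.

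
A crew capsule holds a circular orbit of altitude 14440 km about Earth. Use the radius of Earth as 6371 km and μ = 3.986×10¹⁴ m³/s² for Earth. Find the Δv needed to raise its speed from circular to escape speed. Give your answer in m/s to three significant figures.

Δv ≈ 1810 m/s

r = 6371 + 14440 = 20811 km = 2.0811×10⁷ m.
Circular speed v_c = √(μ/r) = 4376 m/s.
Escape speed v_esc = √(2μ/r) = √2 × v_c = 6189 m/s.
Δv = v_esc − v_c = 1813 m/s.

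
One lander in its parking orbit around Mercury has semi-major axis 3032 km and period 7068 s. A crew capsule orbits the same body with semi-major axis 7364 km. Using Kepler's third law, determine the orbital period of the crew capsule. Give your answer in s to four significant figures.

T₂ ≈ 26750 s

Kepler's third law: T² ∝ a³, so T₂ = T₁ (a₂/a₁)^(3/2).
a₂/a₁ = 2.429, (a₂/a₁)^(3/2) = 3.785.
T₂ = 7068 × 3.785 = 26750 s.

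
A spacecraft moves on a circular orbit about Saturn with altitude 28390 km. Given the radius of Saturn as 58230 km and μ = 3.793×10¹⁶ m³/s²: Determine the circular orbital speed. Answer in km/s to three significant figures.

r = 58230 + 28390 = 86620 km = 8.6620×10⁷ m.
For a circular orbit v = √(μ/r) = √(3.793×10¹⁶ / 8.662×10⁷) = √(4.379×10⁸) = 20930 m/s.
That is 20.93 km/s.

v ≈ 20.9 km/s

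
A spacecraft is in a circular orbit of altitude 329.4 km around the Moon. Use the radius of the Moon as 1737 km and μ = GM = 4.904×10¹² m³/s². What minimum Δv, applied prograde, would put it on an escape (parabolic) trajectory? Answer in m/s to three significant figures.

r = 1737 + 329.4 = 2066.4 km = 2.0664×10⁶ m.
Circular speed v_c = √(μ/r) = 1541 m/s.
Escape speed v_esc = √(2μ/r) = √2 × v_c = 2179 m/s.
Δv = v_esc − v_c = 638.1 m/s.

Δv ≈ 638 m/s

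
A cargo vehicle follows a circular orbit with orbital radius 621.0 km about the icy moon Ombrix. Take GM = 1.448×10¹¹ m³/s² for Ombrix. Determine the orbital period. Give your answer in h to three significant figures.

T ≈ 2.24 h

r = 621.0 km = 6.210×10⁵ m.
Kepler's third law: T = 2π√(r³/μ) = 2π√((6.210×10⁵)³ / 1.448×10¹¹).
r³/μ = 1.654×10⁶ s², so T = 2π × 1.286×10³ = 8.080×10³ s.
Converting: 8.080×10³ s ÷ 3600 = 2.245 h.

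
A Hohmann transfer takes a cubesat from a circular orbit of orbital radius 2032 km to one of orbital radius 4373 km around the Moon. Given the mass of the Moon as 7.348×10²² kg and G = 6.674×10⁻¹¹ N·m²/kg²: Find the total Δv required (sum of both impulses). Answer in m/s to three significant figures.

μ = GM = 6.674×10⁻¹¹ × 7.348×10²² = 4.904×10¹² m³/s².
r₁ = 2032 km = 2.032×10⁶ m.
r₂ = 4373 km = 4.373×10⁶ m.
Transfer ellipse a_t = (r₁ + r₂)/2 = 3.202×10⁶ m.
At r₁: circular v_c1 = √(μ/r₁) = 1554 m/s; transfer-perilune v_p = √[μ(2/r₁ − 1/a_t)] = 1815 m/s.
Δv₁ = v_p − v_c1 = 261.8 m/s.
At r₂: circular v_c2 = √(μ/r₂) = 1059 m/s; transfer-apolune v_a = √[μ(2/r₂ − 1/a_t)] = 843.5 m/s.
Δv₂ = v_c2 − v_a = 215.4 m/s.
Total Δv = Δv₁ + Δv₂ = 477.3 m/s.

Δv_total ≈ 477 m/s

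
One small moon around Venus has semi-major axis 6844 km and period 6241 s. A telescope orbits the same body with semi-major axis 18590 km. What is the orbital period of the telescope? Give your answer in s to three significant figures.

T₂ ≈ 27900 s

Kepler's third law: T² ∝ a³, so T₂ = T₁ (a₂/a₁)^(3/2).
a₂/a₁ = 2.716, (a₂/a₁)^(3/2) = 4.477.
T₂ = 6241 × 4.477 = 27940 s.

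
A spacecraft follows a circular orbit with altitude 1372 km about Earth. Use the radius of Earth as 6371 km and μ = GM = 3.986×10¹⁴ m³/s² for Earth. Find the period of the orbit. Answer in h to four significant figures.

T ≈ 1.884 h

r = 6371 + 1372 = 7743.0 km = 7.7430×10⁶ m.
Kepler's third law: T = 2π√(r³/μ) = 2π√((7.743×10⁶)³ / 3.986×10¹⁴).
r³/μ = 1.165×10⁶ s², so T = 2π × 1.079×10³ = 6.781×10³ s.
Converting: 6.781×10³ s ÷ 3600 = 1.884 h.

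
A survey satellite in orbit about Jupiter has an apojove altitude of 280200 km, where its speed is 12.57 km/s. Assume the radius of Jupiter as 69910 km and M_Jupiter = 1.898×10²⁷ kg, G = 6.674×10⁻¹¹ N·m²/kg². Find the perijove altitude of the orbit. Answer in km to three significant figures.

perijove altitude ≈ 27900 km

μ = GM = 6.674×10⁻¹¹ × 1.898×10²⁷ = 1.267×10¹⁷ m³/s².
r_a = 69910 + 280200 = 3.5011×10⁵ km = 3.501×10⁸ m.
Specific energy ε = v²/2 − μ/r = -2.828×10⁸ J/kg, so a = −μ/(2ε) = 2.240×10⁸ m.
The apsides satisfy r_p + r_a = 2a, so the perijove radius is 2a − r_a = 9.780×10⁷ m = 97804 km.
Perijove altitude = 97804 − 69910 = 27894 km.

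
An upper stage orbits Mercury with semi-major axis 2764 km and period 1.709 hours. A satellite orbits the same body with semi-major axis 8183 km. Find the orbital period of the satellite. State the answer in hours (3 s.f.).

T₂ ≈ 8.71 hours

Kepler's third law: T² ∝ a³, so T₂ = T₁ (a₂/a₁)^(3/2).
a₂/a₁ = 2.961, (a₂/a₁)^(3/2) = 5.094.
T₂ = 1.709 × 5.094 = 8.706 hours.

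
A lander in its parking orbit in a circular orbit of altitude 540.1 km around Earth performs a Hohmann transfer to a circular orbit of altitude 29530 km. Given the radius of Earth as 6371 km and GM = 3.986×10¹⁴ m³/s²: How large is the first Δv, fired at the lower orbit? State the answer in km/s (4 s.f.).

Δv ≈ 2.241 km/s

r₁ = 6371 + 540.1 = 6911.1 km = 6.9111×10⁶ m.
r₂ = 6371 + 29530 = 35901 km = 3.5901×10⁷ m.
Transfer ellipse a_t = (r₁ + r₂)/2 = 2.141×10⁷ m.
At r₁: circular v_c1 = √(μ/r₁) = 7594 m/s; transfer-perigee v_p = √[μ(2/r₁ − 1/a_t)] = 9835 m/s.
Δv₁ = v_p − v_c1 = 2241 m/s.
= 2.241 km/s.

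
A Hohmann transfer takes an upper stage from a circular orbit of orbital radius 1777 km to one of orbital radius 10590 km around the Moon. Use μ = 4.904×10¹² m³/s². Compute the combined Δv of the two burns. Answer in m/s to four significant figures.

Δv_total ≈ 828.5 m/s

r₁ = 1777 km = 1.777×10⁶ m.
r₂ = 10590 km = 1.059×10⁷ m.
Transfer ellipse a_t = (r₁ + r₂)/2 = 6.184×10⁶ m.
At r₁: circular v_c1 = √(μ/r₁) = 1661 m/s; transfer-perilune v_p = √[μ(2/r₁ − 1/a_t)] = 2174 m/s.
Δv₁ = v_p − v_c1 = 512.8 m/s.
At r₂: circular v_c2 = √(μ/r₂) = 680.5 m/s; transfer-apolune v_a = √[μ(2/r₂ − 1/a_t)] = 364.8 m/s.
Δv₂ = v_c2 − v_a = 315.7 m/s.
Total Δv = Δv₁ + Δv₂ = 828.5 m/s.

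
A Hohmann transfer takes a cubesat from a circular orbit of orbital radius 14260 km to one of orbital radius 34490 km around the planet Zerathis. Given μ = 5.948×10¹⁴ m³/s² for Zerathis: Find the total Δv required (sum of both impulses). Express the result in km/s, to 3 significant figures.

Δv_total ≈ 2.20 km/s

r₁ = 14260 km = 1.426×10⁷ m.
r₂ = 34490 km = 3.449×10⁷ m.
Transfer ellipse a_t = (r₁ + r₂)/2 = 2.438×10⁷ m.
At r₁: circular v_c1 = √(μ/r₁) = 6458 m/s; transfer-periapsis v_p = √[μ(2/r₁ − 1/a_t)] = 7682 m/s.
Δv₁ = v_p − v_c1 = 1224 m/s.
At r₂: circular v_c2 = √(μ/r₂) = 4153 m/s; transfer-apoapsis v_a = √[μ(2/r₂ − 1/a_t)] = 3176 m/s.
Δv₂ = v_c2 − v_a = 976.4 m/s.
Total Δv = Δv₁ + Δv₂ = 2200 m/s = 2.200 km/s.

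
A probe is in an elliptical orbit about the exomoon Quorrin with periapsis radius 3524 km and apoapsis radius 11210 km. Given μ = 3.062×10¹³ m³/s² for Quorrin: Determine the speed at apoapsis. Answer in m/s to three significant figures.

Semi-major axis a = (r_p + r_a)/2 = 7367.0 km = 7.367×10⁶ m.
Vis-viva: v² = μ(2/r − 1/a) = 3.062×10¹³ × (1.784×10⁻⁷ − 1.357×10⁻⁷) = 1.307×10⁶ m²/s².
v = 1143 m/s.

v ≈ 1140 m/s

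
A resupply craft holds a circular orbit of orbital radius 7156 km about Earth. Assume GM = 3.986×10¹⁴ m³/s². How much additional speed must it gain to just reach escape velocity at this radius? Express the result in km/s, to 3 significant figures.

Δv ≈ 3.09 km/s

r = 7156 km = 7.156×10⁶ m.
Circular speed v_c = √(μ/r) = 7463 m/s.
Escape speed v_esc = √(2μ/r) = √2 × v_c = 10550 m/s.
Δv = v_esc − v_c = 3091 m/s = 3.091 km/s.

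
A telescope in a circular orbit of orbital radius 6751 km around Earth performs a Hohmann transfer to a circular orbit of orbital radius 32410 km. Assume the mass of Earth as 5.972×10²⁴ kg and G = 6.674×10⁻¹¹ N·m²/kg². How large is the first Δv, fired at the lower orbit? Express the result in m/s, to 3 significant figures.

μ = GM = 6.674×10⁻¹¹ × 5.972×10²⁴ = 3.986×10¹⁴ m³/s².
r₁ = 6751 km = 6.751×10⁶ m.
r₂ = 32410 km = 3.241×10⁷ m.
Transfer ellipse a_t = (r₁ + r₂)/2 = 1.958×10⁷ m.
At r₁: circular v_c1 = √(μ/r₁) = 7684 m/s; transfer-perigee v_p = √[μ(2/r₁ − 1/a_t)] = 9885 m/s.
Δv₁ = v_p − v_c1 = 2202 m/s.

Δv ≈ 2200 m/s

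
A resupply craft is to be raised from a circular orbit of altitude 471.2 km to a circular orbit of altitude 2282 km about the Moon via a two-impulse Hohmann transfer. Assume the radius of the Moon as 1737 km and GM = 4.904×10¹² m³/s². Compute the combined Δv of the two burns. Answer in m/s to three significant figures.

Δv_total ≈ 377 m/s

r₁ = 1737 + 471.2 = 2208.2 km = 2.2082×10⁶ m.
r₂ = 1737 + 2282 = 4019.0 km = 4.0190×10⁶ m.
Transfer ellipse a_t = (r₁ + r₂)/2 = 3.114×10⁶ m.
At r₁: circular v_c1 = √(μ/r₁) = 1490 m/s; transfer-perilune v_p = √[μ(2/r₁ − 1/a_t)] = 1693 m/s.
Δv₁ = v_p − v_c1 = 202.9 m/s.
At r₂: circular v_c2 = √(μ/r₂) = 1105 m/s; transfer-apolune v_a = √[μ(2/r₂ − 1/a_t)] = 930.3 m/s.
Δv₂ = v_c2 − v_a = 174.4 m/s.
Total Δv = Δv₁ + Δv₂ = 377.2 m/s.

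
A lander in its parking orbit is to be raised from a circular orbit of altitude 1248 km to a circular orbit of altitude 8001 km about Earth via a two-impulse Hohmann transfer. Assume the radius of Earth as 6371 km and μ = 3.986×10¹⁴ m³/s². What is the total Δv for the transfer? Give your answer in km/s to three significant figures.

r₁ = 6371 + 1248 = 7619.0 km = 7.6190×10⁶ m.
r₂ = 6371 + 8001 = 14372 km = 1.4372×10⁷ m.
Transfer ellipse a_t = (r₁ + r₂)/2 = 1.100×10⁷ m.
At r₁: circular v_c1 = √(μ/r₁) = 7233 m/s; transfer-perigee v_p = √[μ(2/r₁ − 1/a_t)] = 8269 m/s.
Δv₁ = v_p − v_c1 = 1036 m/s.
At r₂: circular v_c2 = √(μ/r₂) = 5266 m/s; transfer-apogee v_a = √[μ(2/r₂ − 1/a_t)] = 4384 m/s.
Δv₂ = v_c2 − v_a = 882.5 m/s.
Total Δv = Δv₁ + Δv₂ = 1919 m/s = 1.919 km/s.

Δv_total ≈ 1.92 km/s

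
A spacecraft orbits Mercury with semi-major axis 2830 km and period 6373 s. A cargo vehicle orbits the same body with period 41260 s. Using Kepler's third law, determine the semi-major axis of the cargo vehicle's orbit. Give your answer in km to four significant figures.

Kepler's third law: a³ ∝ T², so a₂ = a₁ (T₂/T₁)^(2/3).
T₂/T₁ = 6.474, (T₂/T₁)^(2/3) = 3.474.
a₂ = 2830 × 3.474 = 9831 km.

a₂ ≈ 9831 km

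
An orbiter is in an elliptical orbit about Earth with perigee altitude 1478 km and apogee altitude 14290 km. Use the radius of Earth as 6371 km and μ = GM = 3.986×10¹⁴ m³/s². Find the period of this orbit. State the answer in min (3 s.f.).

T ≈ 282 min

r_p = 6371 + 1478 = 7849.0 km = 7.8490×10⁶ m.
r_a = 6371 + 14290 = 20661 km = 2.0661×10⁷ m.
Semi-major axis a = (r_p + r_a)/2 = (7849.0 + 20661)/2 = 14255 km = 1.426×10⁷ m.
By Kepler's third law T = 2π√(a³/μ) = 2π × 2.696×10³ = 1.694×10⁴ s.
= 282.3 min.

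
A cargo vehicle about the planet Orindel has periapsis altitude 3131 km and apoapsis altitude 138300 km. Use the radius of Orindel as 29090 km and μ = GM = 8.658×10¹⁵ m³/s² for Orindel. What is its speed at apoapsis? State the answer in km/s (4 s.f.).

r_p = 29090 + 3131 = 32221 km = 3.2221×10⁷ m.
r_a = 29090 + 138300 = 167390 km = 1.6739×10⁸ m.
Semi-major axis a = (r_p + r_a)/2 = 99806 km = 9.981×10⁷ m.
Vis-viva: v² = μ(2/r − 1/a) = 8.658×10¹⁵ × (1.195×10⁻⁸ − 1.002×10⁻⁸) = 1.670×10⁷ m²/s².
v = 4086 m/s = 4.086 km/s.

v ≈ 4.086 km/s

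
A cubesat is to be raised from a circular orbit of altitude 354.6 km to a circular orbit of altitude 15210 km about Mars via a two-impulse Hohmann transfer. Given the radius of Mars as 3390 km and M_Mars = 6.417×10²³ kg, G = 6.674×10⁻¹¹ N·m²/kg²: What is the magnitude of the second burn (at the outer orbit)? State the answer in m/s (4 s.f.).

Δv ≈ 638.9 m/s

μ = GM = 6.674×10⁻¹¹ × 6.417×10²³ = 4.283×10¹³ m³/s².
r₁ = 3390 + 354.6 = 3744.6 km = 3.7446×10⁶ m.
r₂ = 3390 + 15210 = 18600 km = 1.8600×10⁷ m.
Transfer ellipse a_t = (r₁ + r₂)/2 = 1.117×10⁷ m.
At r₁: circular v_c1 = √(μ/r₁) = 3382 m/s; transfer-periapsis v_p = √[μ(2/r₁ − 1/a_t)] = 4364 m/s.
At r₂: circular v_c2 = √(μ/r₂) = 1517 m/s; transfer-apoapsis v_a = √[μ(2/r₂ − 1/a_t)] = 878.5 m/s.
Δv₂ = v_c2 − v_a = 638.9 m/s.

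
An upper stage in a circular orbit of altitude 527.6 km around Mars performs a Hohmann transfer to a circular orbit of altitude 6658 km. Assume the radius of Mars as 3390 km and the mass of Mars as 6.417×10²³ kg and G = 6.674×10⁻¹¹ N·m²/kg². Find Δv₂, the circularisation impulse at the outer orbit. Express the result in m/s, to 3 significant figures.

μ = GM = 6.674×10⁻¹¹ × 6.417×10²³ = 4.283×10¹³ m³/s².
r₁ = 3390 + 527.6 = 3917.6 km = 3.9176×10⁶ m.
r₂ = 3390 + 6658 = 10048 km = 1.0048×10⁷ m.
Transfer ellipse a_t = (r₁ + r₂)/2 = 6.983×10⁶ m.
At r₁: circular v_c1 = √(μ/r₁) = 3306 m/s; transfer-periapsis v_p = √[μ(2/r₁ − 1/a_t)] = 3966 m/s.
At r₂: circular v_c2 = √(μ/r₂) = 2065 m/s; transfer-apoapsis v_a = √[μ(2/r₂ − 1/a_t)] = 1546 m/s.
Δv₂ = v_c2 − v_a = 518.1 m/s.

Δv ≈ 518 m/s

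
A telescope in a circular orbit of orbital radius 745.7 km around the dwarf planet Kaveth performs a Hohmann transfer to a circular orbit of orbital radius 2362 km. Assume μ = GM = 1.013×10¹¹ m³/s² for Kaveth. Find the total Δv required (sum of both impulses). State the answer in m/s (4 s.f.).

Δv_total ≈ 149.5 m/s

r₁ = 745.7 km = 7.457×10⁵ m.
r₂ = 2362 km = 2.362×10⁶ m.
Transfer ellipse a_t = (r₁ + r₂)/2 = 1.554×10⁶ m.
At r₁: circular v_c1 = √(μ/r₁) = 368.6 m/s; transfer-periapsis v_p = √[μ(2/r₁ − 1/a_t)] = 454.4 m/s.
Δv₁ = v_p − v_c1 = 85.85 m/s.
At r₂: circular v_c2 = √(μ/r₂) = 207.1 m/s; transfer-apoapsis v_a = √[μ(2/r₂ − 1/a_t)] = 143.5 m/s.
Δv₂ = v_c2 − v_a = 63.63 m/s.
Total Δv = Δv₁ + Δv₂ = 149.5 m/s.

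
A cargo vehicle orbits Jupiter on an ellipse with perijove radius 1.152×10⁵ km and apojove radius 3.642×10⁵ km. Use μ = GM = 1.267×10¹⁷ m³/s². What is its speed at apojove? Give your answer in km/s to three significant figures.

Semi-major axis a = (r_p + r_a)/2 = 2.3970×10⁵ km = 2.397×10⁸ m.
Vis-viva: v² = μ(2/r − 1/a) = 1.267×10¹⁷ × (5.491×10⁻⁹ − 4.172×10⁻⁹) = 1.672×10⁸ m²/s².
v = 12930 m/s = 12.93 km/s.

v ≈ 12.9 km/s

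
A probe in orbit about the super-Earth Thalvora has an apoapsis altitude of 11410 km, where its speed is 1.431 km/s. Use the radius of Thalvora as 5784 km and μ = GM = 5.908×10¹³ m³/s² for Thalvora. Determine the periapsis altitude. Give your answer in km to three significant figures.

r_a = 5784 + 11410 = 17194 km = 1.719×10⁷ m.
Specific energy ε = v²/2 − μ/r = -2.412×10⁶ J/kg, so a = −μ/(2ε) = 1.225×10⁷ m.
The apsides satisfy r_p + r_a = 2a, so the periapsis radius is 2a − r_a = 7.298×10⁶ m = 7298.1 km.
Periapsis altitude = 7298.1 − 5784 = 1514.1 km.

periapsis altitude ≈ 1510 km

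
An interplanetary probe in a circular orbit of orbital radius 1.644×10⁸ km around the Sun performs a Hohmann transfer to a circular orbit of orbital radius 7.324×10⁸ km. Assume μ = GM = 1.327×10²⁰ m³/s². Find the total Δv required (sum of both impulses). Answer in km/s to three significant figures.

r₁ = 1.644×10⁸ km = 1.644×10¹¹ m.
r₂ = 7.324×10⁸ km = 7.324×10¹¹ m.
Transfer ellipse a_t = (r₁ + r₂)/2 = 4.484×10¹¹ m.
At r₁: circular v_c1 = √(μ/r₁) = 28410 m/s; transfer-perihelion v_p = √[μ(2/r₁ − 1/a_t)] = 36310 m/s.
Δv₁ = v_p − v_c1 = 7899 m/s.
At r₂: circular v_c2 = √(μ/r₂) = 13460 m/s; transfer-aphelion v_a = √[μ(2/r₂ − 1/a_t)] = 8150 m/s.
Δv₂ = v_c2 − v_a = 5310 m/s.
Total Δv = Δv₁ + Δv₂ = 13210 m/s = 13.21 km/s.

Δv_total ≈ 13.2 km/s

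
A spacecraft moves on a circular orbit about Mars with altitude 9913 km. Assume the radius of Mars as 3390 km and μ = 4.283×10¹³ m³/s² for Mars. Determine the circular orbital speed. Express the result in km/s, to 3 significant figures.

v ≈ 1.79 km/s

r = 3390 + 9913 = 13303 km = 1.3303×10⁷ m.
For a circular orbit v = √(μ/r) = √(4.283×10¹³ / 1.330×10⁷) = √(3.220×10⁶) = 1794 m/s.
That is 1.794 km/s.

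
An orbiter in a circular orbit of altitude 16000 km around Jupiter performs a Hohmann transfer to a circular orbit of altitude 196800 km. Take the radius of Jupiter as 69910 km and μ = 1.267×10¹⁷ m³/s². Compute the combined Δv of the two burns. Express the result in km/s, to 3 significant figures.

r₁ = 69910 + 16000 = 85910 km = 8.5910×10⁷ m.
r₂ = 69910 + 196800 = 266710 km = 2.6671×10⁸ m.
Transfer ellipse a_t = (r₁ + r₂)/2 = 1.763×10⁸ m.
At r₁: circular v_c1 = √(μ/r₁) = 38400 m/s; transfer-perijove v_p = √[μ(2/r₁ − 1/a_t)] = 47230 m/s.
Δv₁ = v_p − v_c1 = 8830 m/s.
At r₂: circular v_c2 = √(μ/r₂) = 21800 m/s; transfer-apojove v_a = √[μ(2/r₂ − 1/a_t)] = 15210 m/s.
Δv₂ = v_c2 − v_a = 6581 m/s.
Total Δv = Δv₁ + Δv₂ = 15410 m/s = 15.41 km/s.

Δv_total ≈ 15.4 km/s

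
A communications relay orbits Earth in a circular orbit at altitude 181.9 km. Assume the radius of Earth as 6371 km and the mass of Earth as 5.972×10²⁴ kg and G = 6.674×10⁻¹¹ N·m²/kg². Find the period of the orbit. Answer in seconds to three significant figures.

μ = GM = 6.674×10⁻¹¹ × 5.972×10²⁴ = 3.986×10¹⁴ m³/s².
r = 6371 + 181.9 = 6552.9 km = 6.5529×10⁶ m.
Kepler's third law: T = 2π√(r³/μ) = 2π√((6.553×10⁶)³ / 3.986×10¹⁴).
r³/μ = 7.060×10⁵ s², so T = 2π × 8.402×10² = 5.279×10³ s.

T ≈ 5280 seconds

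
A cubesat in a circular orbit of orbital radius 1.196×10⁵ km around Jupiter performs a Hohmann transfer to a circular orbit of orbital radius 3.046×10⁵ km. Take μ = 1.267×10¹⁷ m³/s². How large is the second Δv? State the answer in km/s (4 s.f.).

Δv ≈ 5.080 km/s

r₁ = 1.196×10⁵ km = 1.196×10⁸ m.
r₂ = 3.046×10⁵ km = 3.046×10⁸ m.
Transfer ellipse a_t = (r₁ + r₂)/2 = 2.121×10⁸ m.
At r₁: circular v_c1 = √(μ/r₁) = 32550 m/s; transfer-perijove v_p = √[μ(2/r₁ − 1/a_t)] = 39000 m/s.
At r₂: circular v_c2 = √(μ/r₂) = 20390 m/s; transfer-apojove v_a = √[μ(2/r₂ − 1/a_t)] = 15320 m/s.
Δv₂ = v_c2 − v_a = 5080 m/s.
= 5.080 km/s.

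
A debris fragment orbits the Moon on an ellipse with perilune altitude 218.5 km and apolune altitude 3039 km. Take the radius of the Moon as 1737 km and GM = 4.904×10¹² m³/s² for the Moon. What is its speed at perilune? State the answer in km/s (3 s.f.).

r_p = 1737 + 218.5 = 1955.5 km = 1.9555×10⁶ m.
r_a = 1737 + 3039 = 4776.0 km = 4.7760×10⁶ m.
Semi-major axis a = (r_p + r_a)/2 = 3365.8 km = 3.366×10⁶ m.
Vis-viva: v² = μ(2/r − 1/a) = 4.904×10¹² × (1.023×10⁻⁶ − 2.971×10⁻⁷) = 3.559×10⁶ m²/s².
v = 1886 m/s = 1.886 km/s.

v ≈ 1.89 km/s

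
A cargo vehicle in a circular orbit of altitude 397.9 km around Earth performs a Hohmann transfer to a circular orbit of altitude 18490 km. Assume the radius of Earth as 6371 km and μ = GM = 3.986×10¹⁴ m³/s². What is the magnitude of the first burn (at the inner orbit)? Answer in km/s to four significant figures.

r₁ = 6371 + 397.9 = 6768.9 km = 6.7689×10⁶ m.
r₂ = 6371 + 18490 = 24861 km = 2.4861×10⁷ m.
Transfer ellipse a_t = (r₁ + r₂)/2 = 1.581×10⁷ m.
At r₁: circular v_c1 = √(μ/r₁) = 7674 m/s; transfer-perigee v_p = √[μ(2/r₁ − 1/a_t)] = 9621 m/s.
Δv₁ = v_p − v_c1 = 1948 m/s.
= 1.948 km/s.

Δv ≈ 1.948 km/s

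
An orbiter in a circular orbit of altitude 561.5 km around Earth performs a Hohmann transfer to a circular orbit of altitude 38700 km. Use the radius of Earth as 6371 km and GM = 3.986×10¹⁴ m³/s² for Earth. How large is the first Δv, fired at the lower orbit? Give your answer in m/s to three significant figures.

r₁ = 6371 + 561.5 = 6932.5 km = 6.9325×10⁶ m.
r₂ = 6371 + 38700 = 45071 km = 4.5071×10⁷ m.
Transfer ellipse a_t = (r₁ + r₂)/2 = 2.600×10⁷ m.
At r₁: circular v_c1 = √(μ/r₁) = 7583 m/s; transfer-perigee v_p = √[μ(2/r₁ − 1/a_t)] = 9983 m/s.
Δv₁ = v_p − v_c1 = 2401 m/s.

Δv ≈ 2400 m/s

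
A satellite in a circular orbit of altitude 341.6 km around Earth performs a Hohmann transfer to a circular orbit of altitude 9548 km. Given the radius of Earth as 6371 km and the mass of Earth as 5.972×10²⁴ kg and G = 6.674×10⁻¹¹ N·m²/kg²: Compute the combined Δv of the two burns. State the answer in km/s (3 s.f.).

Δv_total ≈ 2.58 km/s

μ = GM = 6.674×10⁻¹¹ × 5.972×10²⁴ = 3.986×10¹⁴ m³/s².
r₁ = 6371 + 341.6 = 6712.6 km = 6.7126×10⁶ m.
r₂ = 6371 + 9548 = 15919 km = 1.5919×10⁷ m.
Transfer ellipse a_t = (r₁ + r₂)/2 = 1.132×10⁷ m.
At r₁: circular v_c1 = √(μ/r₁) = 7706 m/s; transfer-perigee v_p = √[μ(2/r₁ − 1/a_t)] = 9140 m/s.
Δv₁ = v_p − v_c1 = 1434 m/s.
At r₂: circular v_c2 = √(μ/r₂) = 5004 m/s; transfer-apogee v_a = √[μ(2/r₂ − 1/a_t)] = 3854 m/s.
Δv₂ = v_c2 − v_a = 1150 m/s.
Total Δv = Δv₁ + Δv₂ = 2584 m/s = 2.584 km/s.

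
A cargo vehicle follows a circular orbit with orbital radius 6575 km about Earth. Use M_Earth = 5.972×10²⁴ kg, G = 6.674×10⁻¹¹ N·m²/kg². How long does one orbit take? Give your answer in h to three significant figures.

T ≈ 1.47 h

μ = GM = 6.674×10⁻¹¹ × 5.972×10²⁴ = 3.986×10¹⁴ m³/s².
r = 6575 km = 6.575×10⁶ m.
Kepler's third law: T = 2π√(r³/μ) = 2π√((6.575×10⁶)³ / 3.986×10¹⁴).
r³/μ = 7.132×10⁵ s², so T = 2π × 8.445×10² = 5.306×10³ s.
Converting: 5.306×10³ s ÷ 3600 = 1.474 h.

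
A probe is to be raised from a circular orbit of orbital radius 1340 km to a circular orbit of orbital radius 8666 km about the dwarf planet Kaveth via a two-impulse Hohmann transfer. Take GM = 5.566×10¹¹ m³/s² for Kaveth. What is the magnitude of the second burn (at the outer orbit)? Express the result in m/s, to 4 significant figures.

r₁ = 1340 km = 1.340×10⁶ m.
r₂ = 8666 km = 8.666×10⁶ m.
Transfer ellipse a_t = (r₁ + r₂)/2 = 5.003×10⁶ m.
At r₁: circular v_c1 = √(μ/r₁) = 644.5 m/s; transfer-periapsis v_p = √[μ(2/r₁ − 1/a_t)] = 848.2 m/s.
At r₂: circular v_c2 = √(μ/r₂) = 253.4 m/s; transfer-apoapsis v_a = √[μ(2/r₂ − 1/a_t)] = 131.2 m/s.
Δv₂ = v_c2 − v_a = 122.3 m/s.

Δv ≈ 122.3 m/s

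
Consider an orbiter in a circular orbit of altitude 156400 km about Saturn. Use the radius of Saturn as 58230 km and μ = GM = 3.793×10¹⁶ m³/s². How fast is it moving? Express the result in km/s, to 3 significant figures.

v ≈ 13.3 km/s

r = 58230 + 156400 = 214630 km = 2.1463×10⁸ m.
For a circular orbit v = √(μ/r) = √(3.793×10¹⁶ / 2.146×10⁸) = √(1.767×10⁸) = 13290 m/s.
That is 13.29 km/s.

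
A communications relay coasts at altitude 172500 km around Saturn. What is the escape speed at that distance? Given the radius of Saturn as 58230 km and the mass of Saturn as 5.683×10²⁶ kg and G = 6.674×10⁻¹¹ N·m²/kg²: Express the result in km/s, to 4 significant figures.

v_esc ≈ 18.13 km/s

μ = GM = 6.674×10⁻¹¹ × 5.683×10²⁶ = 3.793×10¹⁶ m³/s².
r = 58230 + 172500 = 230730 km = 2.3073×10⁸ m.
Escape speed v_esc = √(2μ/r) = √(2 × 3.793×10¹⁶ / 2.307×10⁸) = √(3.288×10⁸) = 18130 m/s.
= 18.13 km/s.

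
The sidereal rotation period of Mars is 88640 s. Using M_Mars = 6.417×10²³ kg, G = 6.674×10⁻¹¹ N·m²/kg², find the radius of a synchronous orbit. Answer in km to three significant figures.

μ = GM = 6.674×10⁻¹¹ × 6.417×10²³ = 4.283×10¹³ m³/s².
A synchronous orbit has period T, so by Kepler's third law a = (μT²/4π²)^(1/3).
μT²/4π² = 4.283×10¹³ × (8.864×10⁴)² / 39.48 = 8.524×10²¹ m³.
a = 2.043×10⁷ m = 20427 km.

r_sync ≈ 20400 km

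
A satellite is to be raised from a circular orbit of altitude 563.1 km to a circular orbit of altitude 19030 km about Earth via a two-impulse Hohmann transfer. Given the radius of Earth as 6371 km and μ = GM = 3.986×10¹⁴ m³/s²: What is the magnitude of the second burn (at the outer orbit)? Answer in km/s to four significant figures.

r₁ = 6371 + 563.1 = 6934.1 km = 6.9341×10⁶ m.
r₂ = 6371 + 19030 = 25401 km = 2.5401×10⁷ m.
Transfer ellipse a_t = (r₁ + r₂)/2 = 1.617×10⁷ m.
At r₁: circular v_c1 = √(μ/r₁) = 7582 m/s; transfer-perigee v_p = √[μ(2/r₁ − 1/a_t)] = 9503 m/s.
At r₂: circular v_c2 = √(μ/r₂) = 3961 m/s; transfer-apogee v_a = √[μ(2/r₂ − 1/a_t)] = 2594 m/s.
Δv₂ = v_c2 − v_a = 1367 m/s.
= 1.367 km/s.

Δv ≈ 1.367 km/s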